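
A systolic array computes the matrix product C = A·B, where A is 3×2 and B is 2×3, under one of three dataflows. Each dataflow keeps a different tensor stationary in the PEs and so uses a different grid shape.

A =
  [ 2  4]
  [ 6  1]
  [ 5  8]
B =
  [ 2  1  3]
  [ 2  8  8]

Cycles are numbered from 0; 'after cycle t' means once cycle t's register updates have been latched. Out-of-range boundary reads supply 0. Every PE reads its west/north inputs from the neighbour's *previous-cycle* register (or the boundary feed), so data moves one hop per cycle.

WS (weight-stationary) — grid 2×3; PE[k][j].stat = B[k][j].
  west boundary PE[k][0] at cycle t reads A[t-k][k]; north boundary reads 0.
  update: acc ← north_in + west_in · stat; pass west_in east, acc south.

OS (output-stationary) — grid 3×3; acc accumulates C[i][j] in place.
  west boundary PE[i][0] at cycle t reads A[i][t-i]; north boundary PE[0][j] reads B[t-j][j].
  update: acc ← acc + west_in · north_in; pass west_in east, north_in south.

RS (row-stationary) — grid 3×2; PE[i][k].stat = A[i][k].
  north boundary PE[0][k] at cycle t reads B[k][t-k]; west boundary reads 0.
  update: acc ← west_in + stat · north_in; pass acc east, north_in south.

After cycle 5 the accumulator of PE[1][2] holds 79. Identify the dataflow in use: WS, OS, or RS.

dataflow = WS

WS [2×3] PE[1][2] across cycles:
  c0 r1c2: 0 / 0 / 0
  c1 r1c2: 0 / 0 / 0
  c2 r1c2: 0 / 0 / 0
  c3 r1c2: 38 / 4 / 38
  c4 r1c2: 26 / 1 / 26
  c5 r1c2: 79 / 8 / 79
OS [3×3] PE[1][2] across cycles:
  c0 r1c2: 0 / 0 / 0
  c1 r1c2: 0 / 0 / 0
  c2 r1c2: 0 / 0 / 0
  c3 r1c2: 18 / 6 / 3
  c4 r1c2: 26 / 1 / 8
  c5 r1c2: 26 / 0 / 0
RS (3×2): PE[1][2] does not exist.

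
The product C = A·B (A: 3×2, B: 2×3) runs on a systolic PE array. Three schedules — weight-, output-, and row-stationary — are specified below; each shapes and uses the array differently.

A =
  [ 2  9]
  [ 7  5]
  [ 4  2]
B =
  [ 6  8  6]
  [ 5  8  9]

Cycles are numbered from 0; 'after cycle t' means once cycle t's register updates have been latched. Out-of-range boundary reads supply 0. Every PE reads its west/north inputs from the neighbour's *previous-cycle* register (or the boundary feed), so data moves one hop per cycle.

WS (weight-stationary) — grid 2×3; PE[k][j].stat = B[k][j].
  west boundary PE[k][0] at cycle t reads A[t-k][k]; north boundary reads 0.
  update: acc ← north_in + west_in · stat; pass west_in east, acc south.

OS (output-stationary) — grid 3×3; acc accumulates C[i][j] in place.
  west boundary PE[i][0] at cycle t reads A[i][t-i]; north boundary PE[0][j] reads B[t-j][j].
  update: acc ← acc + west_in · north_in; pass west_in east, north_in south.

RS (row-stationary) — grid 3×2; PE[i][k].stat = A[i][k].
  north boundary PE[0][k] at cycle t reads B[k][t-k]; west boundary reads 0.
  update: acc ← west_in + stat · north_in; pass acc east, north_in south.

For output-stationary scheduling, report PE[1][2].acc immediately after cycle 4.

PE[1][2].acc = 87

OS (3×3). Following PE[1][2] plus its west/north inputs:
  0: (0,2).acc=0  regs=<0,0>
  0: (1,1).acc=0  regs=<0,0>
  0: (1,2).acc=0  regs=<0,0>
  1: (0,2).acc=0  regs=<0,0>
  1: (1,1).acc=0  regs=<0,0>
  1: (1,2).acc=0  regs=<0,0>
  2: (0,2).acc=12  regs=<2,6>
  2: (1,1).acc=56  regs=<7,8>
  2: (1,2).acc=0  regs=<0,0>
  3: (0,2).acc=93  regs=<9,9>
  3: (1,1).acc=96  regs=<5,8>
  3: (1,2).acc=42  regs=<7,6>
  4: (0,2).acc=93  regs=<0,0>
  4: (1,1).acc=96  regs=<0,0>
  4: (1,2).acc=87  regs=<5,9>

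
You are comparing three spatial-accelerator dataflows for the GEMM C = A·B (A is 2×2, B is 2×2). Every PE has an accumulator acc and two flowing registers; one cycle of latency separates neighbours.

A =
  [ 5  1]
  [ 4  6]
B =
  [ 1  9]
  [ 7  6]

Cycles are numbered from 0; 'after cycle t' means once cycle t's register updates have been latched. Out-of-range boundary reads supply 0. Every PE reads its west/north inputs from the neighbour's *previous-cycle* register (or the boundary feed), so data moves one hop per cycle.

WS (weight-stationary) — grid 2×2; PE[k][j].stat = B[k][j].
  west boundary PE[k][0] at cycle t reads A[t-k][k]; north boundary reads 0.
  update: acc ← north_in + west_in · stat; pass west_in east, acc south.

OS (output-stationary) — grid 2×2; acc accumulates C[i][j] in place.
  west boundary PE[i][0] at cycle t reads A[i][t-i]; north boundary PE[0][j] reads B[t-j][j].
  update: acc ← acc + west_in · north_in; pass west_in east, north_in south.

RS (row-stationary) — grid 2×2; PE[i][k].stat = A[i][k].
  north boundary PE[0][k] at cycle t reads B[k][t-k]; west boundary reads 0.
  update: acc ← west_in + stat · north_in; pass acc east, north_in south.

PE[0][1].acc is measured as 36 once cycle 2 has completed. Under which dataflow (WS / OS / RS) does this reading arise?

dataflow = WS

— WS: 2×2; PE[0][1] trace:
  step 0 · PE0,1: acc=0; fwd→0 fwd↓0
  step 1 · PE0,1: acc=45; fwd→5 fwd↓45
  step 2 · PE0,1: acc=36; fwd→4 fwd↓36
— OS: 2×2; PE[0][1] trace:
  step 0 · PE0,1: acc=0; fwd→0 fwd↓0
  step 1 · PE0,1: acc=45; fwd→5 fwd↓9
  step 2 · PE0,1: acc=51; fwd→1 fwd↓6
— RS: 2×2; PE[0][1] trace:
  step 0 · PE0,1: acc=0; fwd→0 fwd↓0
  step 1 · PE0,1: acc=12; fwd→12 fwd↓7
  step 2 · PE0,1: acc=51; fwd→51 fwd↓6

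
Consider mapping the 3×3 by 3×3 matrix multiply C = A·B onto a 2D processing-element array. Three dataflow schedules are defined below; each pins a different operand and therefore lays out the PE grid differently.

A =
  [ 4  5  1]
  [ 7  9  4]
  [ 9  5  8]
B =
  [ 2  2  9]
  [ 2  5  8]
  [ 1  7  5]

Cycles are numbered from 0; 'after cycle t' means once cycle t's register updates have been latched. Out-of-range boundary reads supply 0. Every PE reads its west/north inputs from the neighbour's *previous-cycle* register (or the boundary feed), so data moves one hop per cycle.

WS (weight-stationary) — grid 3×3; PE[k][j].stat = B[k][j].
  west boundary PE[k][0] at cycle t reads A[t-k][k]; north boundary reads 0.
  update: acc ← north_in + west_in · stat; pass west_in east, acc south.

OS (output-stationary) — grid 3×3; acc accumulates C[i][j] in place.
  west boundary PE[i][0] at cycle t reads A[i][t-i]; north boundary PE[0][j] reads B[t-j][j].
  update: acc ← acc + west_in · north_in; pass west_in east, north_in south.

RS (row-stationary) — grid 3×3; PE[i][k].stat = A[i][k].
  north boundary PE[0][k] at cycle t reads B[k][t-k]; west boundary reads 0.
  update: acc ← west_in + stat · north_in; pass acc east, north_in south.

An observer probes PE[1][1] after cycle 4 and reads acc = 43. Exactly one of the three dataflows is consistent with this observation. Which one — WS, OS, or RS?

— WS: 3×3; PE[1][1] trace:
  c0 r1c1: 0 / 0 / 0
  c1 r1c1: 0 / 0 / 0
  c2 r1c1: 33 / 5 / 33
  c3 r1c1: 59 / 9 / 59
  c4 r1c1: 43 / 5 / 43
— OS: 3×3; PE[1][1] trace:
  c0 r1c1: 0 / 0 / 0
  c1 r1c1: 0 / 0 / 0
  c2 r1c1: 14 / 7 / 2
  c3 r1c1: 59 / 9 / 5
  c4 r1c1: 87 / 4 / 7
— RS: 3×3; PE[1][1] trace:
  c0 r1c1: 0 / 0 / 0
  c1 r1c1: 0 / 0 / 0
  c2 r1c1: 32 / 32 / 2
  c3 r1c1: 59 / 59 / 5
  c4 r1c1: 135 / 135 / 8

dataflow = WS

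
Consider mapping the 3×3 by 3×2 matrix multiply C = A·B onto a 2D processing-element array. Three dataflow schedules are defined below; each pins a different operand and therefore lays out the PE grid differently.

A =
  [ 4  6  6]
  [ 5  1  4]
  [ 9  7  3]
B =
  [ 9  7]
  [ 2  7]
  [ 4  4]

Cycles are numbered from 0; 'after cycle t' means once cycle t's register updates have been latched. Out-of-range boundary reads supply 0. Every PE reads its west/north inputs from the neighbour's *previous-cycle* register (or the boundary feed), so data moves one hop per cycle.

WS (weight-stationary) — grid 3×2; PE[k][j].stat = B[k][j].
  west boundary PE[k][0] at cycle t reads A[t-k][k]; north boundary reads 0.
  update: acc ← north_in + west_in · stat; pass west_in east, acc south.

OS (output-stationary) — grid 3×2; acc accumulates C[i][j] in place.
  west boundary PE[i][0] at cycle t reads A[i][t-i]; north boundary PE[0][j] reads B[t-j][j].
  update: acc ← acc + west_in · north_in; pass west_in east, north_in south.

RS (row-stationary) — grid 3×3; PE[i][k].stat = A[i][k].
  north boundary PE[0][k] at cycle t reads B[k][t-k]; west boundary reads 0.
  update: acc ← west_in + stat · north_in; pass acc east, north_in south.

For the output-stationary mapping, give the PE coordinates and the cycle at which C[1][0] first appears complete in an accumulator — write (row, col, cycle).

Under OS, C[1][0] lands at PE[1][0]:
  [0] (1,0) acc=0 (h:0 v:0)
  [1] (1,0) acc=45 (h:5 v:9)
  [2] (1,0) acc=47 (h:1 v:2)
  [3] (1,0) acc=63 (h:4 v:4)

(row, col, cycle) = (1, 0, 3)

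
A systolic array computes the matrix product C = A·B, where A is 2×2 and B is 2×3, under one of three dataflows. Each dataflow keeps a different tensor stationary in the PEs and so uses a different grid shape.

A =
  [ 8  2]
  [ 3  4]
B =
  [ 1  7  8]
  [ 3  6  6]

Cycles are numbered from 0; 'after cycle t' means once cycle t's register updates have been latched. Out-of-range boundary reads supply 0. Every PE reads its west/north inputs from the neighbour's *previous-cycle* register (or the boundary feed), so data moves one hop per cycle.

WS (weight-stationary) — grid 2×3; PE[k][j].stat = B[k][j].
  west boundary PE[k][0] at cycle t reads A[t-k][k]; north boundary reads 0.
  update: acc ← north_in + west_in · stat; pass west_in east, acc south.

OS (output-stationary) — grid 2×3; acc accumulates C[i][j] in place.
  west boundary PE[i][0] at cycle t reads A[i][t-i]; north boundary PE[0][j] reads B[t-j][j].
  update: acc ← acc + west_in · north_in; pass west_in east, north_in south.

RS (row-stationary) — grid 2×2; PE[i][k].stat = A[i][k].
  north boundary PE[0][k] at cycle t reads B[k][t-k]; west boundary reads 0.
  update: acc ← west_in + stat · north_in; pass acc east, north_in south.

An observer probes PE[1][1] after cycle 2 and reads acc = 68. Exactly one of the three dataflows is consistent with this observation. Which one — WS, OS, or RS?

— WS: 2×3; PE[1][1] trace:
  0: (1,1).acc=0  regs=<0,0>
  1: (1,1).acc=0  regs=<0,0>
  2: (1,1).acc=68  regs=<2,68>
— OS: 2×3; PE[1][1] trace:
  0: (1,1).acc=0  regs=<0,0>
  1: (1,1).acc=0  regs=<0,0>
  2: (1,1).acc=21  regs=<3,7>
— RS: 2×2; PE[1][1] trace:
  0: (1,1).acc=0  regs=<0,0>
  1: (1,1).acc=0  regs=<0,0>
  2: (1,1).acc=15  regs=<15,3>

dataflow = WS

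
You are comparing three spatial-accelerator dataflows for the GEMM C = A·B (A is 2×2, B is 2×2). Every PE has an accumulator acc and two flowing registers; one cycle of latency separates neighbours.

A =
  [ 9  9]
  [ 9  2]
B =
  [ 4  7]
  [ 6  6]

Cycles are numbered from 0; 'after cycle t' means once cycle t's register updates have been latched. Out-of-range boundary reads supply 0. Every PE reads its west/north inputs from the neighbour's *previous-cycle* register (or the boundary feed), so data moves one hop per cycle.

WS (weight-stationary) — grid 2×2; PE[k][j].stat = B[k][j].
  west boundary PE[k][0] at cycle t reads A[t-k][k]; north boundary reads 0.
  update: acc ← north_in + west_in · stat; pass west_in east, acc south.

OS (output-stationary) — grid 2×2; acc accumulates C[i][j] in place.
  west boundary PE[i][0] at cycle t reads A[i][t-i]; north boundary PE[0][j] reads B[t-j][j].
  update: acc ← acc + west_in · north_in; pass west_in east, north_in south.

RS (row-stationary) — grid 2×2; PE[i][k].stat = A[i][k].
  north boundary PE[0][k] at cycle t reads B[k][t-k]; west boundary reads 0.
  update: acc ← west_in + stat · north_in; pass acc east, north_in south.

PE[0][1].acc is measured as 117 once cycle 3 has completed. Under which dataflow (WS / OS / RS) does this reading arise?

dataflow = OS

WS (2×2 grid), PE[0][1]:
  c0 r0c1: 0 / 0 / 0
  c1 r0c1: 63 / 9 / 63
  c2 r0c1: 63 / 9 / 63
  c3 r0c1: 0 / 0 / 0
OS (2×2 grid), PE[0][1]:
  c0 r0c1: 0 / 0 / 0
  c1 r0c1: 63 / 9 / 7
  c2 r0c1: 117 / 9 / 6
  c3 r0c1: 117 / 0 / 0
RS (2×2 grid), PE[0][1]:
  c0 r0c1: 0 / 0 / 0
  c1 r0c1: 90 / 90 / 6
  c2 r0c1: 117 / 117 / 6
  c3 r0c1: 0 / 0 / 0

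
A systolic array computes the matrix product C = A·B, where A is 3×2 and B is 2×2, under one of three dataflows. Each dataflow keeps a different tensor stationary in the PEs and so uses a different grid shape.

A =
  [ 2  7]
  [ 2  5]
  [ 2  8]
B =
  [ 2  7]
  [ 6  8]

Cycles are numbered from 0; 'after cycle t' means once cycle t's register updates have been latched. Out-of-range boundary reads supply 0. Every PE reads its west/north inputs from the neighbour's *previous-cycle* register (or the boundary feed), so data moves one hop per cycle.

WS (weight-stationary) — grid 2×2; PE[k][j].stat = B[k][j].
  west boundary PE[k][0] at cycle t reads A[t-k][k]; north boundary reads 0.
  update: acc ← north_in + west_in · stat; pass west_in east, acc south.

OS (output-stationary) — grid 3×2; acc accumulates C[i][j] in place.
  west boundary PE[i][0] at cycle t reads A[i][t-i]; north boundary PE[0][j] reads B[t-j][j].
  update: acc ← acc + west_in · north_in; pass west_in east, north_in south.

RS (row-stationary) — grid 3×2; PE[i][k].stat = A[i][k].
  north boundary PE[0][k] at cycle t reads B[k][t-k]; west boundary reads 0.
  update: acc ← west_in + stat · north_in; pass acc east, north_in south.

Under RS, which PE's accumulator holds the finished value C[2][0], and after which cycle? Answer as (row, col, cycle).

RS — PE[2][1] is where C[2][0] collects:
  t=0 PE[2][1]: acc=0 h=0 v=0
  t=1 PE[2][1]: acc=0 h=0 v=0
  t=2 PE[2][1]: acc=0 h=0 v=0
  t=3 PE[2][1]: acc=52 h=52 v=6

(row, col, cycle) = (2, 1, 3)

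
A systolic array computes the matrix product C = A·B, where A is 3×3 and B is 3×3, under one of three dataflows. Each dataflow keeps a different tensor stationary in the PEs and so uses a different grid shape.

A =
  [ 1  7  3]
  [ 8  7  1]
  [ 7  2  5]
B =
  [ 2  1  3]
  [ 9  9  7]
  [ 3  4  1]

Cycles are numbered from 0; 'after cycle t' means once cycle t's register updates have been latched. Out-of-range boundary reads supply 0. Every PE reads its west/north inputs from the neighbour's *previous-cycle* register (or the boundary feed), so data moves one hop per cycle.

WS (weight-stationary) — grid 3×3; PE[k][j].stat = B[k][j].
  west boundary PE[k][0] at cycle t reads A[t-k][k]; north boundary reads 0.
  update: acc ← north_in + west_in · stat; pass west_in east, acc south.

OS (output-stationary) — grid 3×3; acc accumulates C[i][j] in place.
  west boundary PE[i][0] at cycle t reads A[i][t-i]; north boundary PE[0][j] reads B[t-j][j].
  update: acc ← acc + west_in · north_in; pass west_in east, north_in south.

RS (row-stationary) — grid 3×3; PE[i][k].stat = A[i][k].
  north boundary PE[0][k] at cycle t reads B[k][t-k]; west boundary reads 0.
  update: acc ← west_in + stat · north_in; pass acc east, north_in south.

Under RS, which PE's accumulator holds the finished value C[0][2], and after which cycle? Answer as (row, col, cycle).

(row, col, cycle) = (0, 2, 4)

Under RS, C[0][2] lands at PE[0][2]:
  c0 r0c2: 0 / 0 / 0
  c1 r0c2: 0 / 0 / 0
  c2 r0c2: 74 / 74 / 3
  c3 r0c2: 76 / 76 / 4
  c4 r0c2: 55 / 55 / 1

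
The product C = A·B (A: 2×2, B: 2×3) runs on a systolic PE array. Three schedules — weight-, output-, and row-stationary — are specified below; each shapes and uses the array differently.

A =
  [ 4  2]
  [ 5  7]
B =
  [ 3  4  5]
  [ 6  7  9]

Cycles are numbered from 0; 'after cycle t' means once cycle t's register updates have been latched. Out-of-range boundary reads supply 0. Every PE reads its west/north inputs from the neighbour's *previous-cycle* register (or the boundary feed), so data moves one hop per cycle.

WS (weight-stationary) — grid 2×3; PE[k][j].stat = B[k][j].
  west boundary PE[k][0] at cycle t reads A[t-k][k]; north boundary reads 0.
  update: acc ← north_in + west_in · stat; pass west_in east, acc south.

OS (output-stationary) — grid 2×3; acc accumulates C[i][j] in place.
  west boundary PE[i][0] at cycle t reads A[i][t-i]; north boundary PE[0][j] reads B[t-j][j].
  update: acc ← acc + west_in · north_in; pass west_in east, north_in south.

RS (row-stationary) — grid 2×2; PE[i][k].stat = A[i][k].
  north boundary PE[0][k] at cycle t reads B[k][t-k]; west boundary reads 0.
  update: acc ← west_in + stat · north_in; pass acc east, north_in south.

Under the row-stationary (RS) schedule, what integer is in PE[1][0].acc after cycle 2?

PE[1][0].acc = 20

RS (2×2). Following PE[1][0] plus its west/north inputs:
  c0 r0c0: 12 / 12 / 3
  c0 r1c0: 0 / 0 / 0
  c1 r0c0: 16 / 16 / 4
  c1 r1c0: 15 / 15 / 3
  c2 r0c0: 20 / 20 / 5
  c2 r1c0: 20 / 20 / 4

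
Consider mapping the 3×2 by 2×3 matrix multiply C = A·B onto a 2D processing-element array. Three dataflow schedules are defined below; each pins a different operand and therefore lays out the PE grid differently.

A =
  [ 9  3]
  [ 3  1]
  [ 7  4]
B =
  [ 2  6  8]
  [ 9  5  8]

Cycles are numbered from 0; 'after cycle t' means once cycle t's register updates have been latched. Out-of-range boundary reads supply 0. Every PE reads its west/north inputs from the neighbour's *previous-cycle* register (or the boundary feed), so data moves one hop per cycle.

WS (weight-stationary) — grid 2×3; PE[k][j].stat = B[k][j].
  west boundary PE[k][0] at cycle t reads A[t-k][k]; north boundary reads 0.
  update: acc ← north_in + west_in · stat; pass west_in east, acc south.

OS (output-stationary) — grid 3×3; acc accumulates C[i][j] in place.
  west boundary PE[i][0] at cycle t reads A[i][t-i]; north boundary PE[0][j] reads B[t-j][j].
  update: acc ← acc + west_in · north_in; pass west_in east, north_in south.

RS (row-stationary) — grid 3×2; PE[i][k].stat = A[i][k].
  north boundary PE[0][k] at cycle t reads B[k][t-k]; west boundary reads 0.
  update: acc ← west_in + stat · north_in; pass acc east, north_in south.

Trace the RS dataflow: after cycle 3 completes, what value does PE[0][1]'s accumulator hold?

PE[0][1].acc = 96

RS 3×2: PE[0][1] cycle-by-cycle (with neighbour feeds):
  0: (0,0).acc=18  regs=<18,2>
  0: (0,1).acc=0  regs=<0,0>
  1: (0,0).acc=54  regs=<54,6>
  1: (0,1).acc=45  regs=<45,9>
  2: (0,0).acc=72  regs=<72,8>
  2: (0,1).acc=69  regs=<69,5>
  3: (0,0).acc=0  regs=<0,0>
  3: (0,1).acc=96  regs=<96,8>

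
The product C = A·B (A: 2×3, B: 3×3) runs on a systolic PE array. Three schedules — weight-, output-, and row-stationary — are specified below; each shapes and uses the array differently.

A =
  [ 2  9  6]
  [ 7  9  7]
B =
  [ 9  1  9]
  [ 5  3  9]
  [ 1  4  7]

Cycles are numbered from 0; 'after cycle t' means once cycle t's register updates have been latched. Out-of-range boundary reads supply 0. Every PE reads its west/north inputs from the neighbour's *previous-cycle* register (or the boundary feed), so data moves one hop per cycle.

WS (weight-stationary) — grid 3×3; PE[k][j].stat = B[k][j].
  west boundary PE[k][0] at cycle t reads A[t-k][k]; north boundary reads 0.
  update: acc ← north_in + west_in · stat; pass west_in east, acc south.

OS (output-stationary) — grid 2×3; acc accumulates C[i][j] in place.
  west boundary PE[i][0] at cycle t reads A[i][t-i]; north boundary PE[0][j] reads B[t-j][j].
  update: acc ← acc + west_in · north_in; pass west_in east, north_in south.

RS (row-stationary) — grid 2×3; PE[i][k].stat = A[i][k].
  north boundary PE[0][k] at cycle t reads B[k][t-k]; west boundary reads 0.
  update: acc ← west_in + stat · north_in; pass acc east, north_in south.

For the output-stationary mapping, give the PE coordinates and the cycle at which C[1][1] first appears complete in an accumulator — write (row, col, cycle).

(row, col, cycle) = (1, 1, 4)

Under OS, C[1][1] lands at PE[1][1]:
  c0 r1c1: 0 / 0 / 0
  c1 r1c1: 0 / 0 / 0
  c2 r1c1: 7 / 7 / 1
  c3 r1c1: 34 / 9 / 3
  c4 r1c1: 62 / 7 / 4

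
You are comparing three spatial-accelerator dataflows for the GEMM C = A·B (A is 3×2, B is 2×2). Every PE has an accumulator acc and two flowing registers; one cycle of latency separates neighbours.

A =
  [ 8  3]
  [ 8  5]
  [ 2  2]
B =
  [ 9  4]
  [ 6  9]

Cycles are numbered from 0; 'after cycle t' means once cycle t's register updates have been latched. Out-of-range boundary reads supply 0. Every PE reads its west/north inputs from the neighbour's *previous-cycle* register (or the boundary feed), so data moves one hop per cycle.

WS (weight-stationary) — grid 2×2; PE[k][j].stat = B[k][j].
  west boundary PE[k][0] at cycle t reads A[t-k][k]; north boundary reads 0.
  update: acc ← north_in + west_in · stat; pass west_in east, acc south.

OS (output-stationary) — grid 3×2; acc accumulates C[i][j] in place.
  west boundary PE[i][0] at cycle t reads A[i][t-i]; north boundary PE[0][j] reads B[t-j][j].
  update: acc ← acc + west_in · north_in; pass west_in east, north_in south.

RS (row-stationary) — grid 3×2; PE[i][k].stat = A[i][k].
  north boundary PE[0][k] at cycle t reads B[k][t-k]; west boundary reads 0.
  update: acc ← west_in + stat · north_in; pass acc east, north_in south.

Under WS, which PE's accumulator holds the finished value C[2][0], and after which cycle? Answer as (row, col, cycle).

Under WS, C[2][0] lands at PE[1][0]:
  @0  [1,0]  acc 0  |  →0  ↓0
  @1  [1,0]  acc 90  |  →3  ↓90
  @2  [1,0]  acc 102  |  →5  ↓102
  @3  [1,0]  acc 30  |  →2  ↓30

(row, col, cycle) = (1, 0, 3)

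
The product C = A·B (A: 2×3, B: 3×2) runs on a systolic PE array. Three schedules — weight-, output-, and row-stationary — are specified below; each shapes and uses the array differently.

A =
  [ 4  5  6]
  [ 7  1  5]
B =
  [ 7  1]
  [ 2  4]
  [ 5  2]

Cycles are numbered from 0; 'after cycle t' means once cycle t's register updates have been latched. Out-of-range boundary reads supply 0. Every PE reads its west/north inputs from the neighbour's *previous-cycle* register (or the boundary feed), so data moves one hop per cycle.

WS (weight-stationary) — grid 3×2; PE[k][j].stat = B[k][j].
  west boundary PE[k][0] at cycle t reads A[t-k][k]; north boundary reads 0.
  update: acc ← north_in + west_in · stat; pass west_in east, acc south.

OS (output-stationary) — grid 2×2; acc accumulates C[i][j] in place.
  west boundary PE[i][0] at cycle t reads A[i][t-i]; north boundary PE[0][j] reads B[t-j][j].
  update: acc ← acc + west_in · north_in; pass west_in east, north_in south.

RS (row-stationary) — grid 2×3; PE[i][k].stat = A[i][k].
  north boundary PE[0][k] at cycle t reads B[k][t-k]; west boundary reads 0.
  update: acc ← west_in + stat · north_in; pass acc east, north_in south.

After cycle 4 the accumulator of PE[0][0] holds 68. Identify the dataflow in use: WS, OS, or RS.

— WS: 3×2; PE[0][0] trace:
  cycle 0: PE[0][0] → acc 28, east 4, south 28
  cycle 1: PE[0][0] → acc 49, east 7, south 49
  cycle 2: PE[0][0] → acc 0, east 0, south 0
  cycle 3: PE[0][0] → acc 0, east 0, south 0
  cycle 4: PE[0][0] → acc 0, east 0, south 0
— OS: 2×2; PE[0][0] trace:
  cycle 0: PE[0][0] → acc 28, east 4, south 7
  cycle 1: PE[0][0] → acc 38, east 5, south 2
  cycle 2: PE[0][0] → acc 68, east 6, south 5
  cycle 3: PE[0][0] → acc 68, east 0, south 0
  cycle 4: PE[0][0] → acc 68, east 0, south 0
— RS: 2×3; PE[0][0] trace:
  cycle 0: PE[0][0] → acc 28, east 28, south 7
  cycle 1: PE[0][0] → acc 4, east 4, south 1
  cycle 2: PE[0][0] → acc 0, east 0, south 0
  cycle 3: PE[0][0] → acc 0, east 0, south 0
  cycle 4: PE[0][0] → acc 0, east 0, south 0

dataflow = OS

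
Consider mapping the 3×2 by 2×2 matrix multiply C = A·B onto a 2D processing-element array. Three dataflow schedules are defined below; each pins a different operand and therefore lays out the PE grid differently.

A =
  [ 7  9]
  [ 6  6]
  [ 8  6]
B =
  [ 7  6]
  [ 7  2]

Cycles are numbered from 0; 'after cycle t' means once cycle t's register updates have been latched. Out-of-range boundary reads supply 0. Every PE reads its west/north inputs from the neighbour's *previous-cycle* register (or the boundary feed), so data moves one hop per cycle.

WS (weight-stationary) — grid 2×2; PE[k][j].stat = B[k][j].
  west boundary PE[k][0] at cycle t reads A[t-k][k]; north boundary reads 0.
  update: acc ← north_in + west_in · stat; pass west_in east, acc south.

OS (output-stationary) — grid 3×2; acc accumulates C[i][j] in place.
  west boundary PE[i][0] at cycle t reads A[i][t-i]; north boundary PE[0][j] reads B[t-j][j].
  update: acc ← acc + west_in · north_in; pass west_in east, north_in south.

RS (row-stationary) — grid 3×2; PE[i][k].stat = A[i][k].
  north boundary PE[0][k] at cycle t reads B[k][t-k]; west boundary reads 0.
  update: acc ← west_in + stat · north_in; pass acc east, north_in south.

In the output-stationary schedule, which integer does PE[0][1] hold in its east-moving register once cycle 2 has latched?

Tracing OS — 3×2 array, target PE[0][1]:
  step 0 · PE0,0: acc=49; fwd→7 fwd↓7
  step 0 · PE0,1: acc=0; fwd→0 fwd↓0
  step 1 · PE0,0: acc=112; fwd→9 fwd↓7
  step 1 · PE0,1: acc=42; fwd→7 fwd↓6
  step 2 · PE0,0: acc=112; fwd→0 fwd↓0
  step 2 · PE0,1: acc=60; fwd→9 fwd↓2

register = 9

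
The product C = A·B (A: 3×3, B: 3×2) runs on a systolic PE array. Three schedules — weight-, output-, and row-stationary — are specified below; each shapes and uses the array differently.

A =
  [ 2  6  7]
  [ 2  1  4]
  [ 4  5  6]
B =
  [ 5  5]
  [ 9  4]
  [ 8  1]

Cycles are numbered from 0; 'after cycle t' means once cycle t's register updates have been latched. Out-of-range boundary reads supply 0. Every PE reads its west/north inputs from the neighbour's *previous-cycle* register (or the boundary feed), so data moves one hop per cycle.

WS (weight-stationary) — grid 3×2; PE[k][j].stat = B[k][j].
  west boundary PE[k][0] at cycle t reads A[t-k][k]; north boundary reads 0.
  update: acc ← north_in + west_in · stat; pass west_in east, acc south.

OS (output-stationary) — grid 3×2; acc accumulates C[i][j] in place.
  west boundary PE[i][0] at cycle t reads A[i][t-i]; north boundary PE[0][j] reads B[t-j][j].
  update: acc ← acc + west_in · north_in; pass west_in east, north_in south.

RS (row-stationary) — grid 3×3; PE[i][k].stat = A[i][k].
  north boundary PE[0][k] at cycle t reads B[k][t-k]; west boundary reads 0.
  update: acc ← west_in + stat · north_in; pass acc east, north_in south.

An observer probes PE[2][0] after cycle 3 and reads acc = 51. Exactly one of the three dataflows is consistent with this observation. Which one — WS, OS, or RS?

WS [3×2] PE[2][0] across cycles:
  cycle 0: PE[2][0] → acc 0, east 0, south 0
  cycle 1: PE[2][0] → acc 0, east 0, south 0
  cycle 2: PE[2][0] → acc 120, east 7, south 120
  cycle 3: PE[2][0] → acc 51, east 4, south 51
OS [3×2] PE[2][0] across cycles:
  cycle 0: PE[2][0] → acc 0, east 0, south 0
  cycle 1: PE[2][0] → acc 0, east 0, south 0
  cycle 2: PE[2][0] → acc 20, east 4, south 5
  cycle 3: PE[2][0] → acc 65, east 5, south 9
RS [3×3] PE[2][0] across cycles:
  cycle 0: PE[2][0] → acc 0, east 0, south 0
  cycle 1: PE[2][0] → acc 0, east 0, south 0
  cycle 2: PE[2][0] → acc 20, east 20, south 5
  cycle 3: PE[2][0] → acc 20, east 20, south 5

dataflow = WS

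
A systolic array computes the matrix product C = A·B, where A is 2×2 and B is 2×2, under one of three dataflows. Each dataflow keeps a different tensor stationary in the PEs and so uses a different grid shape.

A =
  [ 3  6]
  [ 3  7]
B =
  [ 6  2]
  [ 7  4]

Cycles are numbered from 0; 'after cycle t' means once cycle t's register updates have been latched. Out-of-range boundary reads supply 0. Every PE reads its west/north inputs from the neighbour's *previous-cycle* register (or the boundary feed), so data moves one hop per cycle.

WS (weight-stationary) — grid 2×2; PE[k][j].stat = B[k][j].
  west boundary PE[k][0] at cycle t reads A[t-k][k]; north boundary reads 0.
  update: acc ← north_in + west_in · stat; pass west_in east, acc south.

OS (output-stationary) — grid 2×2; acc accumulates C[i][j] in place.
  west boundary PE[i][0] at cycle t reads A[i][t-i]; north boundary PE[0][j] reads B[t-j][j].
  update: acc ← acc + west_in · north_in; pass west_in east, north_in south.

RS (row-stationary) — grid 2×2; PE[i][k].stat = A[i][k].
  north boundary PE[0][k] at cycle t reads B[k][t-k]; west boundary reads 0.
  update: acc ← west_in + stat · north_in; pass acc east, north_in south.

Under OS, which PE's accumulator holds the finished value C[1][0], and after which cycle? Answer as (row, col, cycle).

(row, col, cycle) = (1, 0, 2)

OS: C[1][0] accumulates in PE[1][0]:
  [0] (1,0) acc=0 (h:0 v:0)
  [1] (1,0) acc=18 (h:3 v:6)
  [2] (1,0) acc=67 (h:7 v:7)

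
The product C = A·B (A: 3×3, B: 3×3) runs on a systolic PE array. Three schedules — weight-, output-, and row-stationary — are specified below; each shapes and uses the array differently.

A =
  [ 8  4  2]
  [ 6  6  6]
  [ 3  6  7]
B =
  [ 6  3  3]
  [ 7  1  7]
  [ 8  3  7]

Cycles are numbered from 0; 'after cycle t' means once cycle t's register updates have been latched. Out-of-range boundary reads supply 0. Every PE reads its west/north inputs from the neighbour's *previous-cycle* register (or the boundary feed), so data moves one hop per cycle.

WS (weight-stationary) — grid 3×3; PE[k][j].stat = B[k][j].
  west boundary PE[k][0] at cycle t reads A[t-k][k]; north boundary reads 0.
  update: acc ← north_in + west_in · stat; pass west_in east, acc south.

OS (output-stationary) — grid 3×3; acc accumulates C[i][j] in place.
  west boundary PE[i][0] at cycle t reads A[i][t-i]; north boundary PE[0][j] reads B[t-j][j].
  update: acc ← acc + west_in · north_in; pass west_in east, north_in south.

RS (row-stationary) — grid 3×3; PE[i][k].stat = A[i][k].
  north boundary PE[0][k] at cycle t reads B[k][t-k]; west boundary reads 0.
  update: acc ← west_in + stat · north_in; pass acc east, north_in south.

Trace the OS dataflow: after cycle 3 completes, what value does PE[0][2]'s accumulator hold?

PE[0][2].acc = 52

OS 3×3: PE[0][2] cycle-by-cycle (with neighbour feeds):
  cycle 0: PE[0][1] → acc 0, east 0, south 0
  cycle 0: PE[0][2] → acc 0, east 0, south 0
  cycle 1: PE[0][1] → acc 24, east 8, south 3
  cycle 1: PE[0][2] → acc 0, east 0, south 0
  cycle 2: PE[0][1] → acc 28, east 4, south 1
  cycle 2: PE[0][2] → acc 24, east 8, south 3
  cycle 3: PE[0][1] → acc 34, east 2, south 3
  cycle 3: PE[0][2] → acc 52, east 4, south 7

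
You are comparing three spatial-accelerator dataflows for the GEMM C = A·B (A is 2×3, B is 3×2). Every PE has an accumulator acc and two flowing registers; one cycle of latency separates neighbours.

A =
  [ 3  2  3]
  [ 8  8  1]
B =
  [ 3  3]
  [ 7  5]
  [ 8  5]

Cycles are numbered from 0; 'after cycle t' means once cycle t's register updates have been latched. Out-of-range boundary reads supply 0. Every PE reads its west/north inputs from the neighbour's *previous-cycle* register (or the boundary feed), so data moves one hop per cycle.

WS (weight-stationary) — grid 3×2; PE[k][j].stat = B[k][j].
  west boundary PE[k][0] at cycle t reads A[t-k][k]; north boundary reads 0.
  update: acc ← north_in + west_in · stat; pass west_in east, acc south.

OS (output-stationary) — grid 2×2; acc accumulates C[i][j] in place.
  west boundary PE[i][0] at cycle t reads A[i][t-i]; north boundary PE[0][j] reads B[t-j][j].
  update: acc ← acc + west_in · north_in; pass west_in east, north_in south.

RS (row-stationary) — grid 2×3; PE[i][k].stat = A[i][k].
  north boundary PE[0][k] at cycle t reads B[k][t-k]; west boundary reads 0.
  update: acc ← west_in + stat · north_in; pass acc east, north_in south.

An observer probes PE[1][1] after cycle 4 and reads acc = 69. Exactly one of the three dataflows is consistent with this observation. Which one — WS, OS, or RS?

dataflow = OS

Under WS (3×2), PE[1][1]:
  step 0 · PE1,1: acc=0; fwd→0 fwd↓0
  step 1 · PE1,1: acc=0; fwd→0 fwd↓0
  step 2 · PE1,1: acc=19; fwd→2 fwd↓19
  step 3 · PE1,1: acc=64; fwd→8 fwd↓64
  step 4 · PE1,1: acc=0; fwd→0 fwd↓0
Under OS (2×2), PE[1][1]:
  step 0 · PE1,1: acc=0; fwd→0 fwd↓0
  step 1 · PE1,1: acc=0; fwd→0 fwd↓0
  step 2 · PE1,1: acc=24; fwd→8 fwd↓3
  step 3 · PE1,1: acc=64; fwd→8 fwd↓5
  step 4 · PE1,1: acc=69; fwd→1 fwd↓5
Under RS (2×3), PE[1][1]:
  step 0 · PE1,1: acc=0; fwd→0 fwd↓0
  step 1 · PE1,1: acc=0; fwd→0 fwd↓0
  step 2 · PE1,1: acc=80; fwd→80 fwd↓7
  step 3 · PE1,1: acc=64; fwd→64 fwd↓5
  step 4 · PE1,1: acc=0; fwd→0 fwd↓0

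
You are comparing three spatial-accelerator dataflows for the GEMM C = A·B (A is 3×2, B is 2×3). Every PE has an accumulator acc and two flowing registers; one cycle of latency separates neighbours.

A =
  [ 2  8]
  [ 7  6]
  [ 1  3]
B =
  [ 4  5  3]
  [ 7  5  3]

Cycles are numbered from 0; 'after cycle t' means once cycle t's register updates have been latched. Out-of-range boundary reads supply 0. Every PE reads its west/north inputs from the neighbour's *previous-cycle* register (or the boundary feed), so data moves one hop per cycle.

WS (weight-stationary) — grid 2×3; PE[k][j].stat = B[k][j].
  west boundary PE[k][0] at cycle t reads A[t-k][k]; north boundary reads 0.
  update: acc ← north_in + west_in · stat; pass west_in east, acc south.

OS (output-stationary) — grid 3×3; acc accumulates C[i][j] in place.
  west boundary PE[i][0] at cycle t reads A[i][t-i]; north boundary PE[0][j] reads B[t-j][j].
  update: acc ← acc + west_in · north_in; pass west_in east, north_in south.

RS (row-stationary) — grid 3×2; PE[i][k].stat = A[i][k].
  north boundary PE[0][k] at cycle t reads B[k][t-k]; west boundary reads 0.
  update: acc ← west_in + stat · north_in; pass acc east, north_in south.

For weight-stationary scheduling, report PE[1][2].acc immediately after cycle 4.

WS (2×3). Following PE[1][2] plus its west/north inputs:
  step 0 · PE0,2: acc=0; fwd→0 fwd↓0
  step 0 · PE1,1: acc=0; fwd→0 fwd↓0
  step 0 · PE1,2: acc=0; fwd→0 fwd↓0
  step 1 · PE0,2: acc=0; fwd→0 fwd↓0
  step 1 · PE1,1: acc=0; fwd→0 fwd↓0
  step 1 · PE1,2: acc=0; fwd→0 fwd↓0
  step 2 · PE0,2: acc=6; fwd→2 fwd↓6
  step 2 · PE1,1: acc=50; fwd→8 fwd↓50
  step 2 · PE1,2: acc=0; fwd→0 fwd↓0
  step 3 · PE0,2: acc=21; fwd→7 fwd↓21
  step 3 · PE1,1: acc=65; fwd→6 fwd↓65
  step 3 · PE1,2: acc=30; fwd→8 fwd↓30
  step 4 · PE0,2: acc=3; fwd→1 fwd↓3
  step 4 · PE1,1: acc=20; fwd→3 fwd↓20
  step 4 · PE1,2: acc=39; fwd→6 fwd↓39

PE[1][2].acc = 39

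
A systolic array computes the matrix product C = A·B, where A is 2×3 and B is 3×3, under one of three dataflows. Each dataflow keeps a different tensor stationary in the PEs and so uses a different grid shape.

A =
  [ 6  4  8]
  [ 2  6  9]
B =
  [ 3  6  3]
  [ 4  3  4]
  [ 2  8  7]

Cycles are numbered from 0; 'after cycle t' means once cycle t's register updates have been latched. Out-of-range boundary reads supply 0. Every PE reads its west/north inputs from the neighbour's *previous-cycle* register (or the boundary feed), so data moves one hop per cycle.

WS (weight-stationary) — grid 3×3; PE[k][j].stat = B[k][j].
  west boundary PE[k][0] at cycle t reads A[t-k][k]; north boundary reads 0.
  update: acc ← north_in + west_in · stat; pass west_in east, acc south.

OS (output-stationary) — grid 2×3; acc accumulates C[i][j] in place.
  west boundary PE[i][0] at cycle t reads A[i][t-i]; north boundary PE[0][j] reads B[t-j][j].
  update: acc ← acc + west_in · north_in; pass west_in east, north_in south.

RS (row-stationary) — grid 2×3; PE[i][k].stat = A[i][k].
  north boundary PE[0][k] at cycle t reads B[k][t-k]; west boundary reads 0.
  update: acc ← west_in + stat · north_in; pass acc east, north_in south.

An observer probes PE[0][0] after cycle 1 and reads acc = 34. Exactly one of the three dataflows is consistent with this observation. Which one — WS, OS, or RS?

dataflow = OS

Under WS (3×3), PE[0][0]:
  step 0 · PE0,0: acc=18; fwd→6 fwd↓18
  step 1 · PE0,0: acc=6; fwd→2 fwd↓6
Under OS (2×3), PE[0][0]:
  step 0 · PE0,0: acc=18; fwd→6 fwd↓3
  step 1 · PE0,0: acc=34; fwd→4 fwd↓4
Under RS (2×3), PE[0][0]:
  step 0 · PE0,0: acc=18; fwd→18 fwd↓3
  step 1 · PE0,0: acc=36; fwd→36 fwd↓6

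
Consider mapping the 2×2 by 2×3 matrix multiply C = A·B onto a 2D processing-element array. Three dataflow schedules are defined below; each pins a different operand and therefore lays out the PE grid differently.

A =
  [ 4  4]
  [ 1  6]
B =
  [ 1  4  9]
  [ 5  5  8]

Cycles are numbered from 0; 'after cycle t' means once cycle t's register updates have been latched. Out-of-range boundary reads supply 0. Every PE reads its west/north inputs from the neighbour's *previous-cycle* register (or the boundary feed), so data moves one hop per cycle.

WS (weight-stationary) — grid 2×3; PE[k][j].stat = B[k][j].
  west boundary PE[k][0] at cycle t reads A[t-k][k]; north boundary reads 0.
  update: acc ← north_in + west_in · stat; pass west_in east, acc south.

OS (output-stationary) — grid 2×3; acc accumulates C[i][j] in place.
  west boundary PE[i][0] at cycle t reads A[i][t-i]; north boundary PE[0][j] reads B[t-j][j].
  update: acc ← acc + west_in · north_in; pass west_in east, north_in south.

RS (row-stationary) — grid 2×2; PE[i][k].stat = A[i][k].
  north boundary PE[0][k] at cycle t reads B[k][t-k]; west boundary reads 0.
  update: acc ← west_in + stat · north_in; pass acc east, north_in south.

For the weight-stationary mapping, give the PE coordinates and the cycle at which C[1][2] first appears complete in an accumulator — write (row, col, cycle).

Under WS, C[1][2] lands at PE[1][2]:
  0: (1,2).acc=0  regs=<0,0>
  1: (1,2).acc=0  regs=<0,0>
  2: (1,2).acc=0  regs=<0,0>
  3: (1,2).acc=68  regs=<4,68>
  4: (1,2).acc=57  regs=<6,57>

(row, col, cycle) = (1, 2, 4)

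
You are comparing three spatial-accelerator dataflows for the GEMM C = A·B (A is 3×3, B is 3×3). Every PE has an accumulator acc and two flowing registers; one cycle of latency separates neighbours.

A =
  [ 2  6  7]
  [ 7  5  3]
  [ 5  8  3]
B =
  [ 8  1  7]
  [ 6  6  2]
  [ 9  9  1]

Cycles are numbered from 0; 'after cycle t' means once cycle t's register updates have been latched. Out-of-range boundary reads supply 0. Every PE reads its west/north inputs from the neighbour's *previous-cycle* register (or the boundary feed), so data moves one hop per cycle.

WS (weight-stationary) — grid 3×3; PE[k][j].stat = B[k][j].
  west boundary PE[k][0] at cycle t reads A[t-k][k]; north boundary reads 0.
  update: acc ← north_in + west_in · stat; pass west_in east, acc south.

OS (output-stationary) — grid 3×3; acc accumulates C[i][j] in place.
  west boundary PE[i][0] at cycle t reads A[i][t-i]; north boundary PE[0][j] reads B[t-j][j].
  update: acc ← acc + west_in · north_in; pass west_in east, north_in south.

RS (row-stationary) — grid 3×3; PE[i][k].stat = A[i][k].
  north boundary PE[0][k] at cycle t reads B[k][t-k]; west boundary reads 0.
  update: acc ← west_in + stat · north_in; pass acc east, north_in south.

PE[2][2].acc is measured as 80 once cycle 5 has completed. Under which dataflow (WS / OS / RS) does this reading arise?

WS [3×3] PE[2][2] across cycles:
  0: (2,2).acc=0  regs=<0,0>
  1: (2,2).acc=0  regs=<0,0>
  2: (2,2).acc=0  regs=<0,0>
  3: (2,2).acc=0  regs=<0,0>
  4: (2,2).acc=33  regs=<7,33>
  5: (2,2).acc=62  regs=<3,62>
OS [3×3] PE[2][2] across cycles:
  0: (2,2).acc=0  regs=<0,0>
  1: (2,2).acc=0  regs=<0,0>
  2: (2,2).acc=0  regs=<0,0>
  3: (2,2).acc=0  regs=<0,0>
  4: (2,2).acc=35  regs=<5,7>
  5: (2,2).acc=51  regs=<8,2>
RS [3×3] PE[2][2] across cycles:
  0: (2,2).acc=0  regs=<0,0>
  1: (2,2).acc=0  regs=<0,0>
  2: (2,2).acc=0  regs=<0,0>
  3: (2,2).acc=0  regs=<0,0>
  4: (2,2).acc=115  regs=<115,9>
  5: (2,2).acc=80  regs=<80,9>

dataflow = RS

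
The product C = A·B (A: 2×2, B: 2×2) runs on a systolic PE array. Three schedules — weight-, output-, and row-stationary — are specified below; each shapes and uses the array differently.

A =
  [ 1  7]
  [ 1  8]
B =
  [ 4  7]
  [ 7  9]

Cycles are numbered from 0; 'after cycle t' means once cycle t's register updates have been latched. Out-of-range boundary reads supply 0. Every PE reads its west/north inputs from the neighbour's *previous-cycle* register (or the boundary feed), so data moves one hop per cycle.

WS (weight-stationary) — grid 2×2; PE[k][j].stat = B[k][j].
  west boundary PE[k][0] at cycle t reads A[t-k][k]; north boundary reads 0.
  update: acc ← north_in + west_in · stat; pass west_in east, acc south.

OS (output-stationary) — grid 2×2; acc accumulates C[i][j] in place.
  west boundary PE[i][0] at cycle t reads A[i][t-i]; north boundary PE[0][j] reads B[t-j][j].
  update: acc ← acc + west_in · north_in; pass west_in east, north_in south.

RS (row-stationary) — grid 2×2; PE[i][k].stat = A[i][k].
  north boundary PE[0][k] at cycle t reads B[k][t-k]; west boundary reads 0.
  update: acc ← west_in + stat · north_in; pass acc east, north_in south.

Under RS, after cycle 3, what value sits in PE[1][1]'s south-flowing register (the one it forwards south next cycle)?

register = 9

Tracing RS — 2×2 array, target PE[1][1]:
  @0  [0,1]  acc 0  |  →0  ↓0
  @0  [1,0]  acc 0  |  →0  ↓0
  @0  [1,1]  acc 0  |  →0  ↓0
  @1  [0,1]  acc 53  |  →53  ↓7
  @1  [1,0]  acc 4  |  →4  ↓4
  @1  [1,1]  acc 0  |  →0  ↓0
  @2  [0,1]  acc 70  |  →70  ↓9
  @2  [1,0]  acc 7  |  →7  ↓7
  @2  [1,1]  acc 60  |  →60  ↓7
  @3  [0,1]  acc 0  |  →0  ↓0
  @3  [1,0]  acc 0  |  →0  ↓0
  @3  [1,1]  acc 79  |  →79  ↓9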